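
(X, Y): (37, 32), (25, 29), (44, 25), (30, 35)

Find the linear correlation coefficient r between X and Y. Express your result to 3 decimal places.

-0.518

n = 4, ΣX = 136, ΣY = 121, ΣX² = 4830, ΣY² = 3715, ΣXY = 4059
nΣXY − ΣXΣY = 16236 − 16456 = -220
nΣX² − (ΣX)² = 19320 − 18496 = 824; nΣY² − (ΣY)² = 14860 − 14641 = 219
r = -220 / √(824 × 219) = -220 / 424.8011 ≈ -0.518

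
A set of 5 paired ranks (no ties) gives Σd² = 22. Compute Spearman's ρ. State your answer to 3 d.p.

-0.100

ρ = 1 − 6Σd² / [n(n²−1)] = 1 − 6×22 / (5×24)
  = 1 − 132/120 = 1 − 1.1000 ≈ -0.100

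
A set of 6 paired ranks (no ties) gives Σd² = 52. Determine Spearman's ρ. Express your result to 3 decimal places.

-0.486

ρ = 1 − 6Σd² / [n(n²−1)] = 1 − 6×52 / (6×35)
  = 1 − 312/210 = 1 − 1.4857 ≈ -0.486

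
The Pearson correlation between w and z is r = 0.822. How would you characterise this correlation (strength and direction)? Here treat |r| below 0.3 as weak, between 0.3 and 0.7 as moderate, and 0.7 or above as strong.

strong positive

r = 0.822 > 0 so the relationship is positive.
|r| = 0.822, which falls in the strong range.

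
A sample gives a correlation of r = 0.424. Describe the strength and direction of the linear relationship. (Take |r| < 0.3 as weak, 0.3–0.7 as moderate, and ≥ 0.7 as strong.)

r = 0.424 > 0 so the relationship is positive.
|r| = 0.424, which falls in the moderate range.

moderate positive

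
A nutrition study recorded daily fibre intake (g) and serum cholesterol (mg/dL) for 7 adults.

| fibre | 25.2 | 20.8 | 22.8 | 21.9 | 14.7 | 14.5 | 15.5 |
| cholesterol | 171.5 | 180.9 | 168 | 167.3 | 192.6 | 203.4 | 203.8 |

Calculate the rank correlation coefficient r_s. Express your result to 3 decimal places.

Rank fibre: 7, 4, 6, 5, 2, 1, 3
Rank cholesterol: 3, 4, 2, 1, 5, 6, 7
d = rank(fibre) − rank(cholesterol): 4, 0, 4, 4, -3, -5, -4; Σd² = 98
ρ = 1 − 6Σd² / [n(n²−1)] = 1 − 6×98 / (7×48) = 1 − 588/336 ≈ -0.750

-0.750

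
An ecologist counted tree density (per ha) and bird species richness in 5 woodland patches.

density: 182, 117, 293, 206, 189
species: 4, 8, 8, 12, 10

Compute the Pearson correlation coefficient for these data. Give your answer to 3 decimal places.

n = 5, Σx = 987, Σy = 42, Σx² = 210819, Σy² = 388, Σxy = 8370
nΣxy − ΣxΣy = 41850 − 41454 = 396
nΣx² − (Σx)² = 1054095 − 974169 = 79926; nΣy² − (Σy)² = 1940 − 1764 = 176
r = 396 / √(79926 × 176) = 396 / 3750.5968 ≈ 0.106

0.106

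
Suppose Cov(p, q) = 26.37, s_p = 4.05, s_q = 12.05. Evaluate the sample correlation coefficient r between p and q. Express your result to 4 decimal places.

r = Cov(p,q) / (s_p · s_q) = 26.37 / (4.05 × 12.05)
  = 26.37 / 48.8025 ≈ 0.5403

0.5403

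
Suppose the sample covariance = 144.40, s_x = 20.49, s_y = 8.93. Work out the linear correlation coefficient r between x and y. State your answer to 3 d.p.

r = Cov(x,y) / (s_x · s_y) = 144.40 / (20.49 × 8.93)
  = 144.40 / 182.9757 ≈ 0.789

0.789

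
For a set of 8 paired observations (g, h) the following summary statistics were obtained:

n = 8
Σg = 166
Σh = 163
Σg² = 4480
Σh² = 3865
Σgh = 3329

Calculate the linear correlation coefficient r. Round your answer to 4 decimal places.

-0.0710

r = (nΣgh − ΣgΣh) / √[(nΣg² − (Σg)²)(nΣh² − (Σh)²)]
Numerator: 8×3329 − 166×163 = -426
Denominator: √[(35840 − 27556)(30920 − 26569)] = √[8284 × 4351] = 6003.6392
r = -426 / 6003.6392 ≈ -0.0710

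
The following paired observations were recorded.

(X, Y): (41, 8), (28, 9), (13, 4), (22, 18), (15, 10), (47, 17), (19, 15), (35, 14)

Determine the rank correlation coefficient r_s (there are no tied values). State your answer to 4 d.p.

0.2857

Rank X: 7, 5, 1, 4, 2, 8, 3, 6
Rank Y: 2, 3, 1, 8, 4, 7, 6, 5
d = rank(X) − rank(Y): 5, 2, 0, -4, -2, 1, -3, 1; Σd² = 60
ρ = 1 − 6Σd² / [n(n²−1)] = 1 − 6×60 / (8×63) = 1 − 360/504 ≈ 0.2857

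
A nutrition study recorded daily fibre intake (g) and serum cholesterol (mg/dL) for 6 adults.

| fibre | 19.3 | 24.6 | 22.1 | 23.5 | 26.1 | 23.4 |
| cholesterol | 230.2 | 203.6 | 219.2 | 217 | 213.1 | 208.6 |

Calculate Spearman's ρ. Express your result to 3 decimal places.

-0.714

Rank fibre: 1, 5, 2, 4, 6, 3
Rank cholesterol: 6, 1, 5, 4, 3, 2
d = rank(fibre) − rank(cholesterol): -5, 4, -3, 0, 3, 1; Σd² = 60
ρ = 1 − 6Σd² / [n(n²−1)] = 1 − 6×60 / (6×35) = 1 − 360/210 ≈ -0.714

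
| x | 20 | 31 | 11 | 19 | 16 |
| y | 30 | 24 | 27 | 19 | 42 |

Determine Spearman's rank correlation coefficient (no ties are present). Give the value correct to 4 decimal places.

Rank x: 4, 5, 1, 3, 2
Rank y: 4, 2, 3, 1, 5
d = rank(x) − rank(y): 0, 3, -2, 2, -3; Σd² = 26
ρ = 1 − 6Σd² / [n(n²−1)] = 1 − 6×26 / (5×24) = 1 − 156/120 ≈ -0.3000

-0.3000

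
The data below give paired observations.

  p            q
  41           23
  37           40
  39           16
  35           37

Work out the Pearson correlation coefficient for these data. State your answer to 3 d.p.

-0.747

n = 4, Σp = 152, Σq = 116, Σp² = 5796, Σq² = 3754, Σpq = 4342
nΣpq − ΣpΣq = 17368 − 17632 = -264
nΣp² − (Σp)² = 23184 − 23104 = 80; nΣq² − (Σq)² = 15016 − 13456 = 1560
r = -264 / √(80 × 1560) = -264 / 353.2704 ≈ -0.747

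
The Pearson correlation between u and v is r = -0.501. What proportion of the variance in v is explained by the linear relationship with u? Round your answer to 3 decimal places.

0.251

r² = (-0.501)² = 0.251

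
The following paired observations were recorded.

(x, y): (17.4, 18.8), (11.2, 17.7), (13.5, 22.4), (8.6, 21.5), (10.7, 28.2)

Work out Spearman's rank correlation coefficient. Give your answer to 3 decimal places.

-0.300

Rank x: 5, 3, 4, 1, 2
Rank y: 2, 1, 4, 3, 5
d = rank(x) − rank(y): 3, 2, 0, -2, -3; Σd² = 26
ρ = 1 − 6Σd² / [n(n²−1)] = 1 − 6×26 / (5×24) = 1 − 156/120 ≈ -0.300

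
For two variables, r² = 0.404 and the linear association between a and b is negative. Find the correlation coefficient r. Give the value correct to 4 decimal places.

|r| = √0.404 = 0.6356
The association is negative, so r = −0.6356.

-0.6356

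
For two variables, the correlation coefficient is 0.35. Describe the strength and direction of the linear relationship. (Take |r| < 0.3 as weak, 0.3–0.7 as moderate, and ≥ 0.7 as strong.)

moderate positive

r = 0.35 > 0 so the relationship is positive.
|r| = 0.35, which falls in the moderate range.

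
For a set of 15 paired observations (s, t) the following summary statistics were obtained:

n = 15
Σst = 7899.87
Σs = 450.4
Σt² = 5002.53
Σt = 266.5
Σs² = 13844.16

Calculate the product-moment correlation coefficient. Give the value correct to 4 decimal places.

-0.3492

r = (nΣst − ΣsΣt) / √[(nΣs² − (Σs)²)(nΣt² − (Σt)²)]
Numerator: 15×7899.87 − 450.4×266.5 = -1533.55
Denominator: √[(207662.4 − 202860.16)(75037.95 − 71022.25)] = √[4802.24 × 4015.7] = 4391.3956
r = -1533.55 / 4391.3956 ≈ -0.3492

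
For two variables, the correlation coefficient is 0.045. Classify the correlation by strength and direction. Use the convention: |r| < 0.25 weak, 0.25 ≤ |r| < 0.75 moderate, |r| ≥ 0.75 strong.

r = 0.045 > 0 so the relationship is positive.
|r| = 0.045, which falls in the weak range.

weak positive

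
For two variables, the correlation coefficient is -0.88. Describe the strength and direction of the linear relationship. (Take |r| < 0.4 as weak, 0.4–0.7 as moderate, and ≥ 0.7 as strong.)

r = -0.88 < 0 so the relationship is negative.
|r| = 0.88, which falls in the strong range.

strong negative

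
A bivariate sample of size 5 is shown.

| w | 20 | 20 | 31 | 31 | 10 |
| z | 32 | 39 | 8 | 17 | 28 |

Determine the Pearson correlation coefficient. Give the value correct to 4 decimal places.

n = 5, Σw = 112, Σz = 124, Σw² = 2822, Σz² = 3682, Σwz = 2475
nΣwz − ΣwΣz = 12375 − 13888 = -1513
nΣw² − (Σw)² = 14110 − 12544 = 1566; nΣz² − (Σz)² = 18410 − 15376 = 3034
r = -1513 / √(1566 × 3034) = -1513 / 2179.7348 ≈ -0.6941

-0.6941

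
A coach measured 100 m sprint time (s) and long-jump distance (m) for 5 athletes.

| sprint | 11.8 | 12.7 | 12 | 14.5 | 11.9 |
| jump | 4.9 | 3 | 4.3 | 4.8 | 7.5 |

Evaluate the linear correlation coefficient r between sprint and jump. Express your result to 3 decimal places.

n = 5, Σx = 62.9, Σy = 24.5, Σx² = 796.39, Σy² = 130.79, Σxy = 306.37
nΣxy − ΣxΣy = 1531.85 − 1541.05 = -9.2
nΣx² − (Σx)² = 3981.95 − 3956.41 = 25.54; nΣy² − (Σy)² = 653.95 − 600.25 = 53.7
r = -9.2 / √(25.54 × 53.7) = -9.2 / 37.0337 ≈ -0.248

-0.248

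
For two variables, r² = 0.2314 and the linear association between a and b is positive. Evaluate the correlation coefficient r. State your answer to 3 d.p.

0.481

|r| = √0.2314 = 0.481
The association is positive, so r = 0.481.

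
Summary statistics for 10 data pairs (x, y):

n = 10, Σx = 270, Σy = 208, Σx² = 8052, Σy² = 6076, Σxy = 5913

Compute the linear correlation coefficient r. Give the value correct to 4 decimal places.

r = (nΣxy − ΣxΣy) / √[(nΣx² − (Σx)²)(nΣy² − (Σy)²)]
Numerator: 10×5913 − 270×208 = 2970
Denominator: √[(80520 − 72900)(60760 − 43264)] = √[7620 × 17496] = 11546.4072
r = 2970 / 11546.4072 ≈ 0.2572

0.2572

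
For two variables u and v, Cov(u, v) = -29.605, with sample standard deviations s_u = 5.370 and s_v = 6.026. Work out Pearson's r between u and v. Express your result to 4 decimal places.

-0.9149

r = Cov(u,v) / (s_u · s_v) = -29.605 / (5.370 × 6.026)
  = -29.605 / 32.3596 ≈ -0.9149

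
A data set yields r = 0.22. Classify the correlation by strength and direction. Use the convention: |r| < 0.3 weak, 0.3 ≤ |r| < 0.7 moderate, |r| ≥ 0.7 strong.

weak positive

r = 0.22 > 0 so the relationship is positive.
|r| = 0.22, which falls in the weak range.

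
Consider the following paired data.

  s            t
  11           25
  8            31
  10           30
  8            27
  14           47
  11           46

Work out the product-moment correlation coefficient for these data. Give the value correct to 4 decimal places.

n = 6, Σs = 62, Σt = 206, Σs² = 666, Σt² = 7540, Σst = 2203
nΣst − ΣsΣt = 13218 − 12772 = 446
nΣs² − (Σs)² = 3996 − 3844 = 152; nΣt² − (Σt)² = 45240 − 42436 = 2804
r = 446 / √(152 × 2804) = 446 / 652.8461 ≈ 0.6832

0.6832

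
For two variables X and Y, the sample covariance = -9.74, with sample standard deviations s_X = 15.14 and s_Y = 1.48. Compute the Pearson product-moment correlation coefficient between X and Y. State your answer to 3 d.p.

-0.435

r = Cov(X,Y) / (s_X · s_Y) = -9.74 / (15.14 × 1.48)
  = -9.74 / 22.4072 ≈ -0.435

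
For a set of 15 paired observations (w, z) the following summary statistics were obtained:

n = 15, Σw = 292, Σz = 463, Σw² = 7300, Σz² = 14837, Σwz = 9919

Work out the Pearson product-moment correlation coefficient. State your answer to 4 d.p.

0.9648

r = (nΣwz − ΣwΣz) / √[(nΣw² − (Σw)²)(nΣz² − (Σz)²)]
Numerator: 15×9919 − 292×463 = 13589
Denominator: √[(109500 − 85264)(222555 − 214369)] = √[24236 × 8186] = 14085.3078
r = 13589 / 14085.3078 ≈ 0.9648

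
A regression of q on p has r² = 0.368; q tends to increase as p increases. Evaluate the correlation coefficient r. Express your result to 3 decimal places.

|r| = √0.368 = 0.607
The association is positive, so r = 0.607.

0.607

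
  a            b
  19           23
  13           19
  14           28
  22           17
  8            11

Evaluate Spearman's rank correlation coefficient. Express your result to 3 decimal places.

Rank a: 4, 2, 3, 5, 1
Rank b: 4, 3, 5, 2, 1
d = rank(a) − rank(b): 0, -1, -2, 3, 0; Σd² = 14
ρ = 1 − 6Σd² / [n(n²−1)] = 1 − 6×14 / (5×24) = 1 − 84/120 ≈ 0.300

0.300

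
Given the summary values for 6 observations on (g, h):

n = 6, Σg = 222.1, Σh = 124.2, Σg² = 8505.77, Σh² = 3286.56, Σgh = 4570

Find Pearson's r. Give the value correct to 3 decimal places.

-0.061

r = (nΣgh − ΣgΣh) / √[(nΣg² − (Σg)²)(nΣh² − (Σh)²)]
Numerator: 6×4570 − 222.1×124.2 = -164.82
Denominator: √[(51034.62 − 49328.41)(19719.36 − 15425.64)] = √[1706.21 × 4293.72] = 2706.6562
r = -164.82 / 2706.6562 ≈ -0.061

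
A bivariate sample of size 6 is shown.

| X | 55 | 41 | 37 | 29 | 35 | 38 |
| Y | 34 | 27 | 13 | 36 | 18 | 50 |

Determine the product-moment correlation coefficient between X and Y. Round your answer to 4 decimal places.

n = 6, ΣX = 235, ΣY = 178, ΣX² = 9585, ΣY² = 6174, ΣXY = 7032
nΣXY − ΣXΣY = 42192 − 41830 = 362
nΣX² − (ΣX)² = 57510 − 55225 = 2285; nΣY² − (ΣY)² = 37044 − 31684 = 5360
r = 362 / √(2285 × 5360) = 362 / 3499.6571 ≈ 0.1034

0.1034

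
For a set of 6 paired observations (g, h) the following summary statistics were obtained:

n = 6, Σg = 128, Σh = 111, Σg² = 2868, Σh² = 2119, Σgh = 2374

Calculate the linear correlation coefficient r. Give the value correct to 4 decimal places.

r = (nΣgh − ΣgΣh) / √[(nΣg² − (Σg)²)(nΣh² − (Σh)²)]
Numerator: 6×2374 − 128×111 = 36
Denominator: √[(17208 − 16384)(12714 − 12321)] = √[824 × 393] = 569.0624
r = 36 / 569.0624 ≈ 0.0633

0.0633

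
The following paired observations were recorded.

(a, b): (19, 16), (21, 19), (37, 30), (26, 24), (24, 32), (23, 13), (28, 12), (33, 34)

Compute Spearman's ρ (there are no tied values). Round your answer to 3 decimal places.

0.429

Rank a: 1, 2, 8, 5, 4, 3, 6, 7
Rank b: 3, 4, 6, 5, 7, 2, 1, 8
d = rank(a) − rank(b): -2, -2, 2, 0, -3, 1, 5, -1; Σd² = 48
ρ = 1 − 6Σd² / [n(n²−1)] = 1 − 6×48 / (8×63) = 1 − 288/504 ≈ 0.429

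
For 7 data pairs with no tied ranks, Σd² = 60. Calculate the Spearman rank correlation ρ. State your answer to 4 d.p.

ρ = 1 − 6Σd² / [n(n²−1)] = 1 − 6×60 / (7×48)
  = 1 − 360/336 = 1 − 1.07143 ≈ -0.0714

-0.0714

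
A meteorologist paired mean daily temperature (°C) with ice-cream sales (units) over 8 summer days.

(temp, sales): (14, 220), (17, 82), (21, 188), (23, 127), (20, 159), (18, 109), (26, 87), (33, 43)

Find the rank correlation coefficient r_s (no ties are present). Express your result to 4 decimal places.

-0.4762

Rank temp: 1, 2, 5, 6, 4, 3, 7, 8
Rank sales: 8, 2, 7, 5, 6, 4, 3, 1
d = rank(temp) − rank(sales): -7, 0, -2, 1, -2, -1, 4, 7; Σd² = 124
ρ = 1 − 6Σd² / [n(n²−1)] = 1 − 6×124 / (8×63) = 1 − 744/504 ≈ -0.4762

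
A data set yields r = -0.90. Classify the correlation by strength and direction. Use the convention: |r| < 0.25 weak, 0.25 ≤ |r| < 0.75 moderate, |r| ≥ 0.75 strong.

r = -0.90 < 0 so the relationship is negative.
|r| = 0.90, which falls in the strong range.

strong negative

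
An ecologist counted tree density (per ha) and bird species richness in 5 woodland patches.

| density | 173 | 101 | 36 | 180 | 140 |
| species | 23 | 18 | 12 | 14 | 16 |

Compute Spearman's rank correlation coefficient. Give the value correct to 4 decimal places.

0.3000

Rank density: 4, 2, 1, 5, 3
Rank species: 5, 4, 1, 2, 3
d = rank(density) − rank(species): -1, -2, 0, 3, 0; Σd² = 14
ρ = 1 − 6Σd² / [n(n²−1)] = 1 − 6×14 / (5×24) = 1 − 84/120 ≈ 0.3000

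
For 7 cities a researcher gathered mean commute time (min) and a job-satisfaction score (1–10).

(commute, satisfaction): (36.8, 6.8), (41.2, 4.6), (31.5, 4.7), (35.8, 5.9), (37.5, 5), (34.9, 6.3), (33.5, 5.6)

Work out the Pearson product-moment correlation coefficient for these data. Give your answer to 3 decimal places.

n = 7, Σx = 251.2, Σy = 38.9, Σx² = 9072.08, Σy² = 220.35, Σxy = 1394
nΣxy − ΣxΣy = 9758 − 9771.68 = -13.68
nΣx² − (Σx)² = 63504.56 − 63101.44 = 403.12; nΣy² − (Σy)² = 1542.45 − 1513.21 = 29.24
r = -13.68 / √(403.12 × 29.24) = -13.68 / 108.5690 ≈ -0.126

-0.126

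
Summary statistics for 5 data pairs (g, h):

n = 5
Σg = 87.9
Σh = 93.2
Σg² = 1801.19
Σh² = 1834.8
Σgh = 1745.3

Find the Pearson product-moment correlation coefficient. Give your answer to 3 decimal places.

0.676

r = (nΣgh − ΣgΣh) / √[(nΣg² − (Σg)²)(nΣh² − (Σh)²)]
Numerator: 5×1745.3 − 87.9×93.2 = 534.22
Denominator: √[(9005.95 − 7726.41)(9174 − 8686.24)] = √[1279.54 × 487.76] = 790.0053
r = 534.22 / 790.0053 ≈ 0.676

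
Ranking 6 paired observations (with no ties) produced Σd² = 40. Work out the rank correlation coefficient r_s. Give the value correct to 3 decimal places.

-0.143

ρ = 1 − 6Σd² / [n(n²−1)] = 1 − 6×40 / (6×35)
  = 1 − 240/210 = 1 − 1.1429 ≈ -0.143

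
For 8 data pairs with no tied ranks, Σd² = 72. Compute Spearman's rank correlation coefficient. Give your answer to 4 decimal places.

ρ = 1 − 6Σd² / [n(n²−1)] = 1 − 6×72 / (8×63)
  = 1 − 432/504 = 1 − 0.85714 ≈ 0.1429

0.1429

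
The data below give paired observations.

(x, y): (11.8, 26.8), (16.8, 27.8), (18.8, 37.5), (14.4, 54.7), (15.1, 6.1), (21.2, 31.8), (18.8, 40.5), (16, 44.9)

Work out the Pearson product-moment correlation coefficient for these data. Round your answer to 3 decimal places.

0.116

n = 8, Σx = 132.9, Σy = 270.1, Σx² = 2269.17, Σy² = 10594.13, Σxy = 4522.03
nΣxy − ΣxΣy = 36176.24 − 35896.29 = 279.95
nΣx² − (Σx)² = 18153.36 − 17662.41 = 490.95; nΣy² − (Σy)² = 84753.04 − 72954.01 = 11799.03
r = 279.95 / √(490.95 × 11799.03) = 279.95 / 2406.8099 ≈ 0.116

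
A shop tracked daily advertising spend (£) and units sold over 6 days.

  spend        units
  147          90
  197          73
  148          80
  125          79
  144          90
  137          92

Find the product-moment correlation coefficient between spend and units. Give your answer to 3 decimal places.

n = 6, Σx = 898, Σy = 504, Σx² = 137452, Σy² = 42634, Σxy = 74890
nΣxy − ΣxΣy = 449340 − 452592 = -3252
nΣx² − (Σx)² = 824712 − 806404 = 18308; nΣy² − (Σy)² = 255804 − 254016 = 1788
r = -3252 / √(18308 × 1788) = -3252 / 5721.4250 ≈ -0.568

-0.568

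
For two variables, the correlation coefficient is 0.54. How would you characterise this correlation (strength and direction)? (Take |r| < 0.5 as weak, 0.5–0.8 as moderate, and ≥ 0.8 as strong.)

r = 0.54 > 0 so the relationship is positive.
|r| = 0.54, which falls in the moderate range.

moderate positive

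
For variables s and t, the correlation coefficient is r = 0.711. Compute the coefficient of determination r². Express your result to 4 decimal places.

r² = (0.711)² = 0.5055

0.5055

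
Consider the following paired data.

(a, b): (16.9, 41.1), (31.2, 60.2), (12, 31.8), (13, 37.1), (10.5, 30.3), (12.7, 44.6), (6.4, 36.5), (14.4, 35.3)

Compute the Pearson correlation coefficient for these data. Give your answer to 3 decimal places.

0.868

n = 8, Σa = 117.1, Σb = 316.9, Σa² = 2091.91, Σb² = 13186.49, Σab = 5063.22
nΣab − ΣaΣb = 40505.76 − 37108.99 = 3396.77
nΣa² − (Σa)² = 16735.28 − 13712.41 = 3022.87; nΣb² − (Σb)² = 105491.92 − 100425.61 = 5066.31
r = 3396.77 / √(3022.87 × 5066.31) = 3396.77 / 3913.4124 ≈ 0.868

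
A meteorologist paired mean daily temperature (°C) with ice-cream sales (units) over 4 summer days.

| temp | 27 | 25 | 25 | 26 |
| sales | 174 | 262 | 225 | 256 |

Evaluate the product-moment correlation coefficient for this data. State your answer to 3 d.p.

n = 4, Σx = 103, Σy = 917, Σx² = 2655, Σy² = 215081, Σxy = 23529
nΣxy − ΣxΣy = 94116 − 94451 = -335
nΣx² − (Σx)² = 10620 − 10609 = 11; nΣy² − (Σy)² = 860324 − 840889 = 19435
r = -335 / √(11 × 19435) = -335 / 462.3689 ≈ -0.725

-0.725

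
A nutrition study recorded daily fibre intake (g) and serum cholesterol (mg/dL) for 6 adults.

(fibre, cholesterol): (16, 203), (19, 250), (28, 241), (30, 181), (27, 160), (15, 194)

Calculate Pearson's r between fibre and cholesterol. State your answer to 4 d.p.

n = 6, Σx = 135, Σy = 1229, Σx² = 3255, Σy² = 257787, Σxy = 27406
nΣxy − ΣxΣy = 164436 − 165915 = -1479
nΣx² − (Σx)² = 19530 − 18225 = 1305; nΣy² − (Σy)² = 1546722 − 1510441 = 36281
r = -1479 / √(1305 × 36281) = -1479 / 6880.8942 ≈ -0.2149

-0.2149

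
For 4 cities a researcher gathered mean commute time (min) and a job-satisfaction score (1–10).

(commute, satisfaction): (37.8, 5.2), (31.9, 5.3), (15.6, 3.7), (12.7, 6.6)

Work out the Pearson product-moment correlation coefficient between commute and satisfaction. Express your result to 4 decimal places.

-0.0558

n = 4, Σx = 98, Σy = 20.8, Σx² = 2851.1, Σy² = 112.38, Σxy = 507.17
nΣxy − ΣxΣy = 2028.68 − 2038.4 = -9.72
nΣx² − (Σx)² = 11404.4 − 9604 = 1800.4; nΣy² − (Σy)² = 449.52 − 432.64 = 16.88
r = -9.72 / √(1800.4 × 16.88) = -9.72 / 174.3294 ≈ -0.0558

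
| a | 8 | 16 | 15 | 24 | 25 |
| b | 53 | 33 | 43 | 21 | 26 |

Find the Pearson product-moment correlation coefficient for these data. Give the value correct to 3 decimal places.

n = 5, Σa = 88, Σb = 176, Σa² = 1746, Σb² = 6864, Σab = 2751
nΣab − ΣaΣb = 13755 − 15488 = -1733
nΣa² − (Σa)² = 8730 − 7744 = 986; nΣb² − (Σb)² = 34320 − 30976 = 3344
r = -1733 / √(986 × 3344) = -1733 / 1815.8150 ≈ -0.954

-0.954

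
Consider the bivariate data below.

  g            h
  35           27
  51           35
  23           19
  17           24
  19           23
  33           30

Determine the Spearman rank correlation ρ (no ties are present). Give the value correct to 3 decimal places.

Rank g: 5, 6, 3, 1, 2, 4
Rank h: 4, 6, 1, 3, 2, 5
d = rank(g) − rank(h): 1, 0, 2, -2, 0, -1; Σd² = 10
ρ = 1 − 6Σd² / [n(n²−1)] = 1 − 6×10 / (6×35) = 1 − 60/210 ≈ 0.714

0.714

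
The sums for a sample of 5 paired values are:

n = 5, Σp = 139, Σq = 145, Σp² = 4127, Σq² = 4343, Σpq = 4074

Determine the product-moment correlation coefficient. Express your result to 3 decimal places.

r = (nΣpq − ΣpΣq) / √[(nΣp² − (Σp)²)(nΣq² − (Σq)²)]
Numerator: 5×4074 − 139×145 = 215
Denominator: √[(20635 − 19321)(21715 − 21025)] = √[1314 × 690] = 952.1870
r = 215 / 952.1870 ≈ 0.226

0.226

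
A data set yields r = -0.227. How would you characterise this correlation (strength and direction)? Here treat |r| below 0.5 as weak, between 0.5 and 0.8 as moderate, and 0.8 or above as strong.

weak negative

r = -0.227 < 0 so the relationship is negative.
|r| = 0.227, which falls in the weak range.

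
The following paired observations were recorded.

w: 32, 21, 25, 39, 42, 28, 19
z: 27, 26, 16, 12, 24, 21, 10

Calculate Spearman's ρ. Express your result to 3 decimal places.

0.286

Rank w: 5, 2, 3, 6, 7, 4, 1
Rank z: 7, 6, 3, 2, 5, 4, 1
d = rank(w) − rank(z): -2, -4, 0, 4, 2, 0, 0; Σd² = 40
ρ = 1 − 6Σd² / [n(n²−1)] = 1 − 6×40 / (7×48) = 1 − 240/336 ≈ 0.286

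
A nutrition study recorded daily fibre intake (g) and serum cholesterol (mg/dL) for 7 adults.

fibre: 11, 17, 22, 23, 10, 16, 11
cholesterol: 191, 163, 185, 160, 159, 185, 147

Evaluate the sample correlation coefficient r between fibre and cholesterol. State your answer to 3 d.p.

0.165

n = 7, Σx = 110, Σy = 1190, Σx² = 1900, Σy² = 203990, Σxy = 18789
nΣxy − ΣxΣy = 131523 − 130900 = 623
nΣx² − (Σx)² = 13300 − 12100 = 1200; nΣy² − (Σy)² = 1427930 − 1416100 = 11830
r = 623 / √(1200 × 11830) = 623 / 3767.7580 ≈ 0.165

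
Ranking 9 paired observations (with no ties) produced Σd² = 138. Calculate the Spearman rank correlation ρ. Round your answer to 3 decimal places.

-0.150

ρ = 1 − 6Σd² / [n(n²−1)] = 1 − 6×138 / (9×80)
  = 1 − 828/720 = 1 − 1.1500 ≈ -0.150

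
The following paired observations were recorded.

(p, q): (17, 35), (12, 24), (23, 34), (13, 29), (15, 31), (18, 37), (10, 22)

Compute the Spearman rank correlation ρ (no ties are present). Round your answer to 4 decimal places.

Rank p: 5, 2, 7, 3, 4, 6, 1
Rank q: 6, 2, 5, 3, 4, 7, 1
d = rank(p) − rank(q): -1, 0, 2, 0, 0, -1, 0; Σd² = 6
ρ = 1 − 6Σd² / [n(n²−1)] = 1 − 6×6 / (7×48) = 1 − 36/336 ≈ 0.8929

0.8929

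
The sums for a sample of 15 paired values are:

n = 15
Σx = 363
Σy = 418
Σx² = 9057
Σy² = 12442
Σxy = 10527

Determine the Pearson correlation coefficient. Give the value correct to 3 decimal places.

0.885

r = (nΣxy − ΣxΣy) / √[(nΣx² − (Σx)²)(nΣy² − (Σy)²)]
Numerator: 15×10527 − 363×418 = 6171
Denominator: √[(135855 − 131769)(186630 − 174724)] = √[4086 × 11906] = 6974.8058
r = 6171 / 6974.8058 ≈ 0.885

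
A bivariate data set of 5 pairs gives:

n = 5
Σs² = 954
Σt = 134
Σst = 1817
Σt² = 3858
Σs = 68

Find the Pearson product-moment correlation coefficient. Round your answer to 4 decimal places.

-0.0612

r = (nΣst − ΣsΣt) / √[(nΣs² − (Σs)²)(nΣt² − (Σt)²)]
Numerator: 5×1817 − 68×134 = -27
Denominator: √[(4770 − 4624)(19290 − 17956)] = √[146 × 1334] = 441.3207
r = -27 / 441.3207 ≈ -0.0612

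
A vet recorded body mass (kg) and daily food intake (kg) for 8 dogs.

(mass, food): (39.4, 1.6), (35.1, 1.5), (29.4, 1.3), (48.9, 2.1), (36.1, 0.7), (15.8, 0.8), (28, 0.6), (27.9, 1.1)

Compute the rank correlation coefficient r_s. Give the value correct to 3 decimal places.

Rank mass: 7, 5, 4, 8, 6, 1, 3, 2
Rank food: 7, 6, 5, 8, 2, 3, 1, 4
d = rank(mass) − rank(food): 0, -1, -1, 0, 4, -2, 2, -2; Σd² = 30
ρ = 1 − 6Σd² / [n(n²−1)] = 1 − 6×30 / (8×63) = 1 − 180/504 ≈ 0.643

0.643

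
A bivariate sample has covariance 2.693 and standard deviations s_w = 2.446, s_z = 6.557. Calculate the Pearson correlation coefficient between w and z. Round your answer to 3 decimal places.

0.168

r = Cov(w,z) / (s_w · s_z) = 2.693 / (2.446 × 6.557)
  = 2.693 / 16.0384 ≈ 0.168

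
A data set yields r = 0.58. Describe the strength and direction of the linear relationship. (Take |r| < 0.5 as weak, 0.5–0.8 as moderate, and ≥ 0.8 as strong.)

r = 0.58 > 0 so the relationship is positive.
|r| = 0.58, which falls in the moderate range.

moderate positive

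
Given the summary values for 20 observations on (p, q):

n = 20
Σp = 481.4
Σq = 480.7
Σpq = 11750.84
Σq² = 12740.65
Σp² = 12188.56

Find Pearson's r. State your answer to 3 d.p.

r = (nΣpq − ΣpΣq) / √[(nΣp² − (Σp)²)(nΣq² − (Σq)²)]
Numerator: 20×11750.84 − 481.4×480.7 = 3607.82
Denominator: √[(243771.2 − 231745.96)(254813 − 231072.49)] = √[12025.24 × 23740.51] = 16896.3111
r = 3607.82 / 16896.3111 ≈ 0.214

0.214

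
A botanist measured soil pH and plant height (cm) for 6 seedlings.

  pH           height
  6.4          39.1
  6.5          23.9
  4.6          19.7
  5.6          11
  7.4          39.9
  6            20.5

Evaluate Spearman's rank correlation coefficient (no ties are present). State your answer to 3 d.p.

0.886

Rank pH: 4, 5, 1, 2, 6, 3
Rank height: 5, 4, 2, 1, 6, 3
d = rank(pH) − rank(height): -1, 1, -1, 1, 0, 0; Σd² = 4
ρ = 1 − 6Σd² / [n(n²−1)] = 1 − 6×4 / (6×35) = 1 − 24/210 ≈ 0.886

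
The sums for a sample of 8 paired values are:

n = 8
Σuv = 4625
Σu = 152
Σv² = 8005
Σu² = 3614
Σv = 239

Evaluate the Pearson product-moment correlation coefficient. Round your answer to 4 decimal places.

r = (nΣuv − ΣuΣv) / √[(nΣu² − (Σu)²)(nΣv² − (Σv)²)]
Numerator: 8×4625 − 152×239 = 672
Denominator: √[(28912 − 23104)(64040 − 57121)] = √[5808 × 6919] = 6339.2075
r = 672 / 6339.2075 ≈ 0.1060

0.1060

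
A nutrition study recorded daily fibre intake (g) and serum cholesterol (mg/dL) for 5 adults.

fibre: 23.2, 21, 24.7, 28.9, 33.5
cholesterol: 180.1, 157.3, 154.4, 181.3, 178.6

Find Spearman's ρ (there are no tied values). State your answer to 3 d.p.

0.300

Rank fibre: 2, 1, 3, 4, 5
Rank cholesterol: 4, 2, 1, 5, 3
d = rank(fibre) − rank(cholesterol): -2, -1, 2, -1, 2; Σd² = 14
ρ = 1 − 6Σd² / [n(n²−1)] = 1 − 6×14 / (5×24) = 1 − 84/120 ≈ 0.300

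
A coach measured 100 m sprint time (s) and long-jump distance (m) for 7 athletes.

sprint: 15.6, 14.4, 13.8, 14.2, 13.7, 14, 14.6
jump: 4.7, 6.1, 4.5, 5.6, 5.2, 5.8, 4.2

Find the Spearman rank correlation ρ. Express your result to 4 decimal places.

Rank sprint: 7, 5, 2, 4, 1, 3, 6
Rank jump: 3, 7, 2, 5, 4, 6, 1
d = rank(sprint) − rank(jump): 4, -2, 0, -1, -3, -3, 5; Σd² = 64
ρ = 1 − 6Σd² / [n(n²−1)] = 1 − 6×64 / (7×48) = 1 − 384/336 ≈ -0.1429

-0.1429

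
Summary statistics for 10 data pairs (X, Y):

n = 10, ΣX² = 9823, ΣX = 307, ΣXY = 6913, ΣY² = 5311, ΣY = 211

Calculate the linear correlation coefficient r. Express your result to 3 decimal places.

r = (nΣXY − ΣXΣY) / √[(nΣX² − (ΣX)²)(nΣY² − (ΣY)²)]
Numerator: 10×6913 − 307×211 = 4353
Denominator: √[(98230 − 94249)(53110 − 44521)] = √[3981 × 8589] = 5847.4618
r = 4353 / 5847.4618 ≈ 0.744

0.744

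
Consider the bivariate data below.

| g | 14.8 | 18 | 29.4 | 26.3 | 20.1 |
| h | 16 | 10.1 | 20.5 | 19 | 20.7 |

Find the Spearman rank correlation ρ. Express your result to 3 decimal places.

0.600

Rank g: 1, 2, 5, 4, 3
Rank h: 2, 1, 4, 3, 5
d = rank(g) − rank(h): -1, 1, 1, 1, -2; Σd² = 8
ρ = 1 − 6Σd² / [n(n²−1)] = 1 − 6×8 / (5×24) = 1 − 48/120 ≈ 0.600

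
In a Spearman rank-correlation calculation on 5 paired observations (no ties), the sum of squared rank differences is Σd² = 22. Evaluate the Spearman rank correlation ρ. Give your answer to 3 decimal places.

ρ = 1 − 6Σd² / [n(n²−1)] = 1 − 6×22 / (5×24)
  = 1 − 132/120 = 1 − 1.1000 ≈ -0.100

-0.100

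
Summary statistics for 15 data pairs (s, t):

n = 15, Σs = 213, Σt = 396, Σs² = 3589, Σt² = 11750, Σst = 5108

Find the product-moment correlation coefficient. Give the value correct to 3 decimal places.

-0.602

r = (nΣst − ΣsΣt) / √[(nΣs² − (Σs)²)(nΣt² − (Σt)²)]
Numerator: 15×5108 − 213×396 = -7728
Denominator: √[(53835 − 45369)(176250 − 156816)] = √[8466 × 19434] = 12826.8564
r = -7728 / 12826.8564 ≈ -0.602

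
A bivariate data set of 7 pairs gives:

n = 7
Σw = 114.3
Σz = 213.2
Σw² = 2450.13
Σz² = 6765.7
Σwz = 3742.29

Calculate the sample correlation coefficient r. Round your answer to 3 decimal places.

0.655

r = (nΣwz − ΣwΣz) / √[(nΣw² − (Σw)²)(nΣz² − (Σz)²)]
Numerator: 7×3742.29 − 114.3×213.2 = 1827.27
Denominator: √[(17150.91 − 13064.49)(47359.9 − 45454.24)] = √[4086.42 × 1905.66] = 2790.5783
r = 1827.27 / 2790.5783 ≈ 0.655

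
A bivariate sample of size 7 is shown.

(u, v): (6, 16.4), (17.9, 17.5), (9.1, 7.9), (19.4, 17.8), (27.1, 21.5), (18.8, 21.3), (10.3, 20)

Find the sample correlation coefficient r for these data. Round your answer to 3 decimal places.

0.579

n = 7, Σu = 108.6, Σv = 122.4, Σu² = 2009.52, Σv² = 2270.4, Σuv = 2017.95
nΣuv − ΣuΣv = 14125.65 − 13292.64 = 833.01
nΣu² − (Σu)² = 14066.64 − 11793.96 = 2272.68; nΣv² − (Σv)² = 15892.8 − 14981.76 = 911.04
r = 833.01 / √(2272.68 × 911.04) = 833.01 / 1438.9240 ≈ 0.579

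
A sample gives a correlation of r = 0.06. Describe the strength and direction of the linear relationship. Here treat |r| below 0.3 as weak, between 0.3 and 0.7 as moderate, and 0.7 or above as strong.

r = 0.06 > 0 so the relationship is positive.
|r| = 0.06, which falls in the weak range.

weak positive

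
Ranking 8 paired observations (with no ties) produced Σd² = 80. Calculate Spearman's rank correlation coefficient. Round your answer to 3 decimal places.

0.048

ρ = 1 − 6Σd² / [n(n²−1)] = 1 − 6×80 / (8×63)
  = 1 − 480/504 = 1 − 0.9524 ≈ 0.048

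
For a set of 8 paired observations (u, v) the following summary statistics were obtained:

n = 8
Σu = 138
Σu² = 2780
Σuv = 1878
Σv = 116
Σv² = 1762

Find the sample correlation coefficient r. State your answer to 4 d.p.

-0.6880

r = (nΣuv − ΣuΣv) / √[(nΣu² − (Σu)²)(nΣv² − (Σv)²)]
Numerator: 8×1878 − 138×116 = -984
Denominator: √[(22240 − 19044)(14096 − 13456)] = √[3196 × 640] = 1430.1888
r = -984 / 1430.1888 ≈ -0.6880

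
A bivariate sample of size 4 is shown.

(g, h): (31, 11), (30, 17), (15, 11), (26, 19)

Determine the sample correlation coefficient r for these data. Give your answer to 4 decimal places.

0.3421

n = 4, Σg = 102, Σh = 58, Σg² = 2762, Σh² = 892, Σgh = 1510
nΣgh − ΣgΣh = 6040 − 5916 = 124
nΣg² − (Σg)² = 11048 − 10404 = 644; nΣh² − (Σh)² = 3568 − 3364 = 204
r = 124 / √(644 × 204) = 124 / 362.4583 ≈ 0.3421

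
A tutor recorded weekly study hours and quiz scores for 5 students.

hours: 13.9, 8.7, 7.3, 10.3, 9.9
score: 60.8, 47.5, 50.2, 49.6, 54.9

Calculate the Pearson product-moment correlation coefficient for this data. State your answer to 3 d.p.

0.838

n = 5, Σx = 50.1, Σy = 263, Σx² = 526.29, Σy² = 13947.1, Σxy = 2679.22
nΣxy − ΣxΣy = 13396.1 − 13176.3 = 219.8
nΣx² − (Σx)² = 2631.45 − 2510.01 = 121.44; nΣy² − (Σy)² = 69735.5 − 69169 = 566.5
r = 219.8 / √(121.44 × 566.5) = 219.8 / 262.2895 ≈ 0.838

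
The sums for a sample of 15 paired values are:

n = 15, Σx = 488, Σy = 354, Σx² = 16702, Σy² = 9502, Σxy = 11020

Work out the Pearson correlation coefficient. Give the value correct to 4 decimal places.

r = (nΣxy − ΣxΣy) / √[(nΣx² − (Σx)²)(nΣy² − (Σy)²)]
Numerator: 15×11020 − 488×354 = -7452
Denominator: √[(250530 − 238144)(142530 − 125316)] = √[12386 × 17214] = 14601.8014
r = -7452 / 14601.8014 ≈ -0.5103

-0.5103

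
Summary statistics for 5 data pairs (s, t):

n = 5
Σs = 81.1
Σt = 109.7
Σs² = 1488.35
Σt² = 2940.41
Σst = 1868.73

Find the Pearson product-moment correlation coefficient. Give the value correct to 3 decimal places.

r = (nΣst − ΣsΣt) / √[(nΣs² − (Σs)²)(nΣt² − (Σt)²)]
Numerator: 5×1868.73 − 81.1×109.7 = 446.98
Denominator: √[(7441.75 − 6577.21)(14702.05 − 12034.09)] = √[864.54 × 2667.96] = 1518.7357
r = 446.98 / 1518.7357 ≈ 0.294

0.294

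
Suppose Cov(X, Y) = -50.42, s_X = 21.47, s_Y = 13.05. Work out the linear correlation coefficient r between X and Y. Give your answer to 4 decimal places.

-0.1800

r = Cov(X,Y) / (s_X · s_Y) = -50.42 / (21.47 × 13.05)
  = -50.42 / 280.1835 ≈ -0.1800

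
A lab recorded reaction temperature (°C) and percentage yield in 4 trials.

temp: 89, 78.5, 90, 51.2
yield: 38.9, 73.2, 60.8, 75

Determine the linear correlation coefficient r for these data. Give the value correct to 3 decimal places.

-0.678

n = 4, Σx = 308.7, Σy = 247.9, Σx² = 24804.69, Σy² = 16193.09, Σxy = 18520.3
nΣxy − ΣxΣy = 74081.2 − 76526.73 = -2445.53
nΣx² − (Σx)² = 99218.76 − 95295.69 = 3923.07; nΣy² − (Σy)² = 64772.36 − 61454.41 = 3317.95
r = -2445.53 / √(3923.07 × 3317.95) = -2445.53 / 3607.8456 ≈ -0.678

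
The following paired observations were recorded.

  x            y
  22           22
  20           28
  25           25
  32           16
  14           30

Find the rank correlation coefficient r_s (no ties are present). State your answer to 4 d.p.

Rank x: 3, 2, 4, 5, 1
Rank y: 2, 4, 3, 1, 5
d = rank(x) − rank(y): 1, -2, 1, 4, -4; Σd² = 38
ρ = 1 − 6Σd² / [n(n²−1)] = 1 − 6×38 / (5×24) = 1 − 228/120 ≈ -0.9000

-0.9000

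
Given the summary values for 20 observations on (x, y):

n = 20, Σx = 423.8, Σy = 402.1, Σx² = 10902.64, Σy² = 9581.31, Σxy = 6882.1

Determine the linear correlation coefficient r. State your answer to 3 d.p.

r = (nΣxy − ΣxΣy) / √[(nΣx² − (Σx)²)(nΣy² − (Σy)²)]
Numerator: 20×6882.1 − 423.8×402.1 = -32767.98
Denominator: √[(218052.8 − 179606.44)(191626.2 − 161684.41)] = √[38446.36 × 29941.79] = 33928.6433
r = -32767.98 / 33928.6433 ≈ -0.966

-0.966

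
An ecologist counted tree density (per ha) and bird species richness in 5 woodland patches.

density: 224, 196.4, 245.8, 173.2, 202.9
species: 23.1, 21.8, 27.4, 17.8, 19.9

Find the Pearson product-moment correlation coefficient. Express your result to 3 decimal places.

0.951

n = 5, Σx = 1042.3, Σy = 110, Σx² = 220333.25, Σy² = 2472.46, Σxy = 23311.51
nΣxy − ΣxΣy = 116557.55 − 114653 = 1904.55
nΣx² − (Σx)² = 1101666.25 − 1086389.29 = 15276.96; nΣy² − (Σy)² = 12362.3 − 12100 = 262.3
r = 1904.55 / √(15276.96 × 262.3) = 1904.55 / 2001.7859 ≈ 0.951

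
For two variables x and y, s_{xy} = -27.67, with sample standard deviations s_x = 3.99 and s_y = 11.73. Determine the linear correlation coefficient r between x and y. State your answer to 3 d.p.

-0.591

r = Cov(x,y) / (s_x · s_y) = -27.67 / (3.99 × 11.73)
  = -27.67 / 46.8027 ≈ -0.591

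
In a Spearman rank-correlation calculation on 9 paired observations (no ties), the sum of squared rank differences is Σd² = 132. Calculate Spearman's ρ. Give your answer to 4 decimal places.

ρ = 1 − 6Σd² / [n(n²−1)] = 1 − 6×132 / (9×80)
  = 1 − 792/720 = 1 − 1.10000 ≈ -0.1000

-0.1000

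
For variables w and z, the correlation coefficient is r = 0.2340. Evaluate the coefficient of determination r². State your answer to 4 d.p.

0.0548

r² = (0.2340)² = 0.0548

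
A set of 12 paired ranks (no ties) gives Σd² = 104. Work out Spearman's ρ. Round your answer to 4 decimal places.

0.6364

ρ = 1 − 6Σd² / [n(n²−1)] = 1 − 6×104 / (12×143)
  = 1 − 624/1716 = 1 − 0.36364 ≈ 0.6364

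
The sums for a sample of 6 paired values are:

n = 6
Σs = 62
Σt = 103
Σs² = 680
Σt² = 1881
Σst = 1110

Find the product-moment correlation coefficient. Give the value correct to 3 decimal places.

0.685

r = (nΣst − ΣsΣt) / √[(nΣs² − (Σs)²)(nΣt² − (Σt)²)]
Numerator: 6×1110 − 62×103 = 274
Denominator: √[(4080 − 3844)(11286 − 10609)] = √[236 × 677] = 399.7149
r = 274 / 399.7149 ≈ 0.685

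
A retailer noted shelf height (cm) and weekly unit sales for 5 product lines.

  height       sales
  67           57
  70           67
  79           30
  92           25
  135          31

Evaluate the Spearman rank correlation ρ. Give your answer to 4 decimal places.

-0.6000

Rank height: 1, 2, 3, 4, 5
Rank sales: 4, 5, 2, 1, 3
d = rank(height) − rank(sales): -3, -3, 1, 3, 2; Σd² = 32
ρ = 1 − 6Σd² / [n(n²−1)] = 1 − 6×32 / (5×24) = 1 − 192/120 ≈ -0.6000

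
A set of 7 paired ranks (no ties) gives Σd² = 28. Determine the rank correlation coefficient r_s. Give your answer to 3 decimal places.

ρ = 1 − 6Σd² / [n(n²−1)] = 1 − 6×28 / (7×48)
  = 1 − 168/336 = 1 − 0.5000 ≈ 0.500

0.500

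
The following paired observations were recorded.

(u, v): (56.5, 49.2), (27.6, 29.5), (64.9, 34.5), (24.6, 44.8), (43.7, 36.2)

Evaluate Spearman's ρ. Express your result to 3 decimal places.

Rank u: 4, 2, 5, 1, 3
Rank v: 5, 1, 2, 4, 3
d = rank(u) − rank(v): -1, 1, 3, -3, 0; Σd² = 20
ρ = 1 − 6Σd² / [n(n²−1)] = 1 − 6×20 / (5×24) = 1 − 120/120 ≈ 0.000

0.000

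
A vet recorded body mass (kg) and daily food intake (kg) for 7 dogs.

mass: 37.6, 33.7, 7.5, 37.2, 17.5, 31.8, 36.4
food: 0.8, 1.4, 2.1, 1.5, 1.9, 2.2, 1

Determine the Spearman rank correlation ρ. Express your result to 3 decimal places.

Rank mass: 7, 4, 1, 6, 2, 3, 5
Rank food: 1, 3, 6, 4, 5, 7, 2
d = rank(mass) − rank(food): 6, 1, -5, 2, -3, -4, 3; Σd² = 100
ρ = 1 − 6Σd² / [n(n²−1)] = 1 − 6×100 / (7×48) = 1 − 600/336 ≈ -0.786

-0.786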